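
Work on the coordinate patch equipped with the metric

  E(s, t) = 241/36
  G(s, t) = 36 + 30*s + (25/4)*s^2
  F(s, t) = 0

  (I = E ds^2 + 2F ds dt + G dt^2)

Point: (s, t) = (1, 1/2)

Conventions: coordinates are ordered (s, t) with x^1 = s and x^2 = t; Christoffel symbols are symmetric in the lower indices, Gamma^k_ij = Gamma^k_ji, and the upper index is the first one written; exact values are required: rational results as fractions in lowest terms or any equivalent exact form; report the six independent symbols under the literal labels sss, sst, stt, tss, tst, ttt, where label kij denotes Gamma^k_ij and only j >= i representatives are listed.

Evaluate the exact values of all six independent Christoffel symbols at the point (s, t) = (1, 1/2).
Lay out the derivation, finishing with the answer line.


E = 241/36, F = 0, G = 289/4 at the point
E_s = 0, E_t = 0, F_s = 0, F_t = 0, G_s = 85/2, G_t = 0
EG - F^2 = 69649/144;  g^inv = (144/69649) * [[289/4, 0], [0, 241/36]]
first-kind symbols [ij,l] = (1/2)(d_i g_jl + d_j g_il - d_l g_ij): [ss,s] = E_s/2 = 0, [ss,t] = F_s - E_t/2 = 0, [st,s] = E_t/2 = 0, [st,t] = G_s/2 = 85/4, [tt,s] = F_t - G_s/2 = -85/4, [tt,t] = G_t/2 = 0
Gamma^s_ij = (G*[ij,s] - F*[ij,t])/(EG - F^2), Gamma^t_ij = (E*[ij,t] - F*[ij,s])/(EG - F^2)

Answer: Gamma_sss = 0, Gamma_sst = 0, Gamma_stt = -765/241, Gamma_tss = 0, Gamma_tst = 5/17, Gamma_ttt = 0


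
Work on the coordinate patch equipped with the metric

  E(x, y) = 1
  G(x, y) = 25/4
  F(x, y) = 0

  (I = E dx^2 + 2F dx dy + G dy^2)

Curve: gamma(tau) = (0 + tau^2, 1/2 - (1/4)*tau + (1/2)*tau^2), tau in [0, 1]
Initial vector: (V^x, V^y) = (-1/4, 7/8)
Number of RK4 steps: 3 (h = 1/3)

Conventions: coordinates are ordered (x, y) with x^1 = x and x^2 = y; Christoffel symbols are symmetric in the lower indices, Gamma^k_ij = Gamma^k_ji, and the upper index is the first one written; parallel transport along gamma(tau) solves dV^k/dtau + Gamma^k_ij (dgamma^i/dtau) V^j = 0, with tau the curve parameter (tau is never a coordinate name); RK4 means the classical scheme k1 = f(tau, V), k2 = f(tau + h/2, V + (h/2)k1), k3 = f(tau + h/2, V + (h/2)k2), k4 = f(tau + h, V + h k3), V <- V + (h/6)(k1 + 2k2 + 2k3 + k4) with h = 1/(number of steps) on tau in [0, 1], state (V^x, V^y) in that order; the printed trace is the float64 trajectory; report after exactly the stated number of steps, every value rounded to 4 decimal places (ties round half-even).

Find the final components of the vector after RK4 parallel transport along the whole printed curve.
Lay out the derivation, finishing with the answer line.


gamma'(tau) = (2*tau, -1/4 + tau); f(tau, V)^k = -Gamma^k_ij(gamma(tau)) gamma'^i(tau) V^j; h = 1/3; intermediate values shown to 6 dp
curve data and Christoffel symbols at the stage parameters:
  tau = 0.000000: gamma = (0.000000, 0.500000), gamma' = (0.000000, -0.250000); Gamma_xxx = 0.000000, Gamma_xxy = 0.000000, Gamma_xyy = 0.000000, Gamma_yxx = 0.000000, Gamma_yxy = 0.000000, Gamma_yyy = 0.000000
  tau = 0.166667: gamma = (0.027778, 0.472222), gamma' = (0.333333, -0.083333); Gamma_xxx = 0.000000, Gamma_xxy = 0.000000, Gamma_xyy = 0.000000, Gamma_yxx = 0.000000, Gamma_yxy = 0.000000, Gamma_yyy = 0.000000
  tau = 0.333333: gamma = (0.111111, 0.472222), gamma' = (0.666667, 0.083333); Gamma_xxx = 0.000000, Gamma_xxy = 0.000000, Gamma_xyy = 0.000000, Gamma_yxx = 0.000000, Gamma_yxy = 0.000000, Gamma_yyy = 0.000000
  tau = 0.500000: gamma = (0.250000, 0.500000), gamma' = (1.000000, 0.250000); Gamma_xxx = 0.000000, Gamma_xxy = 0.000000, Gamma_xyy = 0.000000, Gamma_yxx = 0.000000, Gamma_yxy = 0.000000, Gamma_yyy = 0.000000
  tau = 0.666667: gamma = (0.444444, 0.555556), gamma' = (1.333333, 0.416667); Gamma_xxx = 0.000000, Gamma_xxy = 0.000000, Gamma_xyy = 0.000000, Gamma_yxx = 0.000000, Gamma_yxy = 0.000000, Gamma_yyy = 0.000000
  tau = 0.833333: gamma = (0.694444, 0.638889), gamma' = (1.666667, 0.583333); Gamma_xxx = 0.000000, Gamma_xxy = 0.000000, Gamma_xyy = 0.000000, Gamma_yxx = 0.000000, Gamma_yxy = 0.000000, Gamma_yyy = 0.000000
  tau = 1.000000: gamma = (1.000000, 0.750000), gamma' = (2.000000, 0.750000); Gamma_xxx = 0.000000, Gamma_xxy = 0.000000, Gamma_xyy = 0.000000, Gamma_yxx = 0.000000, Gamma_yxy = 0.000000, Gamma_yyy = 0.000000
step 0: V^x = -0.2500, V^y = 0.8750
step 1: k1 = (0.000000, 0.000000), k2 = (0.000000, 0.000000), k3 = (0.000000, 0.000000), k4 = (0.000000, 0.000000); V <- V + (h/6)(k1 + 2k2 + 2k3 + k4): V^x = -0.2500, V^y = 0.8750
step 2: k1 = (0.000000, 0.000000), k2 = (0.000000, 0.000000), k3 = (0.000000, 0.000000), k4 = (0.000000, 0.000000); V <- V + (h/6)(k1 + 2k2 + 2k3 + k4): V^x = -0.2500, V^y = 0.8750
step 3: k1 = (0.000000, 0.000000), k2 = (0.000000, 0.000000), k3 = (0.000000, 0.000000), k4 = (0.000000, 0.000000); V <- V + (h/6)(k1 + 2k2 + 2k3 + k4): V^x = -0.2500, V^y = 0.8750

Answer: V^x = -0.2500, V^y = 0.8750


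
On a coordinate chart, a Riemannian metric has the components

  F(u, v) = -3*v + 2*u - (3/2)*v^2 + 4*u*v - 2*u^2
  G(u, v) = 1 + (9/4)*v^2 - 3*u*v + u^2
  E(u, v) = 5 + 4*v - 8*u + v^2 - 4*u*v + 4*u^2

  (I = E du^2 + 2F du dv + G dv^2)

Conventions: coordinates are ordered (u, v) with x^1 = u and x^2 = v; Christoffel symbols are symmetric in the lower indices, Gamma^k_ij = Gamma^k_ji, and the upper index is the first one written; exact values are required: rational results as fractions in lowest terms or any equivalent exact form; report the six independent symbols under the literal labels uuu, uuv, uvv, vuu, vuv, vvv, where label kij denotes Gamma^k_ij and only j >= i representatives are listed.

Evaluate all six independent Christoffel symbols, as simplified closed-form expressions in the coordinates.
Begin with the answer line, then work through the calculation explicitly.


Answer: Gamma_uuu = (16*u - 8*v - 16)/(20*u^2 - 28*u*v - 32*u + 13*v^2 + 16*v + 20), Gamma_uuv = (-8*u + 4*v + 8)/(20*u^2 - 28*u*v - 32*u + 13*v^2 + 16*v + 20), Gamma_uvv = (12*u - 6*v - 12)/(20*u^2 - 28*u*v - 32*u + 13*v^2 + 16*v + 20), Gamma_vuu = (-8*u + 12*v)/(20*u^2 - 28*u*v - 32*u + 13*v^2 + 16*v + 20), Gamma_vuv = (4*u - 6*v)/(20*u^2 - 28*u*v - 32*u + 13*v^2 + 16*v + 20), Gamma_vvv = (-6*u + 9*v)/(20*u^2 - 28*u*v - 32*u + 13*v^2 + 16*v + 20)

E = 5 + 4*v - 8*u + v^2 - 4*u*v + 4*u^2; F = -3*v + 2*u - (3/2)*v^2 + 4*u*v - 2*u^2; G = 1 + (9/4)*v^2 - 3*u*v + u^2
Gamma^k_ij = (1/2) g^{kl} (d_i g_jl + d_j g_il - d_l g_ij), with g^inv = (1/(EG-F^2)) [[G, -F], [-F, E]]
first partials: E_u = -8 - 4*v + 8*u, E_v = 4 + 2*v - 4*u, F_u = 2 + 4*v - 4*u, F_v = -3 - 3*v + 4*u, G_u = -3*v + 2*u, G_v = (9/2)*v - 3*u
D = EG - F^2 = 5 + 4*v - 8*u + (13/4)*v^2 - 7*u*v + 5*u^2
expanded: Gamma^u_uu = (G E_u - 2F F_u + F E_v)/(2D), Gamma^u_uv = (G E_v - F G_u)/(2D), Gamma^u_vv = (2G F_v - G G_u - F G_v)/(2D), Gamma^v_uu = (2E F_u - E E_v - F E_u)/(2D), Gamma^v_uv = (E G_u - F E_v)/(2D), Gamma^v_vv = (E G_v - 2F F_v + F G_u)/(2D); substitute and cancel common factors


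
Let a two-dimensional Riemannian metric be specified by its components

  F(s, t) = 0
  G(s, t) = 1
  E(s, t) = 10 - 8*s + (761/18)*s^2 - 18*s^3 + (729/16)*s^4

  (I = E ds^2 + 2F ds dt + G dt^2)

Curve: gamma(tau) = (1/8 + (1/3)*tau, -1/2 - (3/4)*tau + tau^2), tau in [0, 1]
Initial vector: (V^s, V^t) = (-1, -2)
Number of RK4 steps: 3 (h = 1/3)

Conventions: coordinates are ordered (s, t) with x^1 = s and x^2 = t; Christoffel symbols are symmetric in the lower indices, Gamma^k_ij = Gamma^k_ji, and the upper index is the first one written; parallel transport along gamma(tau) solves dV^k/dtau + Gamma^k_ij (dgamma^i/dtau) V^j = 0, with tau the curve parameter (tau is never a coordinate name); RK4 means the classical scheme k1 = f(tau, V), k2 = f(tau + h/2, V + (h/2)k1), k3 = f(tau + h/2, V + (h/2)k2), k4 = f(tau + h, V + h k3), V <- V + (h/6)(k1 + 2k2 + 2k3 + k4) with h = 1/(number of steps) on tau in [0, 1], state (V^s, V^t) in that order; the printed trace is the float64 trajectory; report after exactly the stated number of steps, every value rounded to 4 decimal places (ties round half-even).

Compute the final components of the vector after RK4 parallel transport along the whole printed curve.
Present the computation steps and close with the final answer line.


gamma'(tau) = (1/3, -3/4 + 2*tau); f(tau, V)^k = -Gamma^k_ij(gamma(tau)) gamma'^i(tau) V^j; h = 1/3; intermediate values shown to 6 dp
curve data and Christoffel symbols at the stage parameters:
  tau = 0.000000: gamma = (0.125000, -0.500000), gamma' = (0.333333, -0.750000); Gamma_sss = 0.108008, Gamma_sst = 0.000000, Gamma_stt = 0.000000, Gamma_tss = 0.000000, Gamma_tst = 0.000000, Gamma_ttt = 0.000000
  tau = 0.166667: gamma = (0.180556, -0.597222), gamma' = (0.333333, -0.416667); Gamma_sss = 0.333086, Gamma_sst = 0.000000, Gamma_stt = 0.000000, Gamma_tss = 0.000000, Gamma_tst = 0.000000, Gamma_ttt = 0.000000
  tau = 0.333333: gamma = (0.236111, -0.638889), gamma' = (0.333333, -0.083333); Gamma_sss = 0.547254, Gamma_sst = 0.000000, Gamma_stt = 0.000000, Gamma_tss = 0.000000, Gamma_tst = 0.000000, Gamma_ttt = 0.000000
  tau = 0.500000: gamma = (0.291667, -0.625000), gamma' = (0.333333, 0.250000); Gamma_sss = 0.744203, Gamma_sst = 0.000000, Gamma_stt = 0.000000, Gamma_tss = 0.000000, Gamma_tst = 0.000000, Gamma_ttt = 0.000000
  tau = 0.666667: gamma = (0.347222, -0.555556), gamma' = (0.333333, 0.583333); Gamma_sss = 0.919133, Gamma_sst = 0.000000, Gamma_stt = 0.000000, Gamma_tss = 0.000000, Gamma_tst = 0.000000, Gamma_ttt = 0.000000
  tau = 0.833333: gamma = (0.402778, -0.430556), gamma' = (0.333333, 0.916667); Gamma_sss = 1.069052, Gamma_sst = 0.000000, Gamma_stt = 0.000000, Gamma_tss = 0.000000, Gamma_tst = 0.000000, Gamma_ttt = 0.000000
  tau = 1.000000: gamma = (0.458333, -0.250000), gamma' = (0.333333, 1.250000); Gamma_sss = 1.192804, Gamma_sst = 0.000000, Gamma_stt = 0.000000, Gamma_tss = 0.000000, Gamma_tst = 0.000000, Gamma_ttt = 0.000000
step 0: V^s = -1.0000, V^t = -2.0000
step 1: k1 = (0.036003, 0.000000), k2 = (0.110362, 0.000000), k3 = (0.108986, 0.000000), k4 = (0.175791, 0.000000); V <- V + (h/6)(k1 + 2k2 + 2k3 + k4): V^s = -0.9639, V^t = -2.0000
step 2: k1 = (0.175826, 0.000000), k2 = (0.231833, 0.000000), k3 = (0.229518, 0.000000), k4 = (0.271866, 0.000000); V <- V + (h/6)(k1 + 2k2 + 2k3 + k4): V^s = -0.8877, V^t = -2.0000
step 3: k1 = (0.271980, 0.000000), k2 = (0.300189, 0.000000), k3 = (0.298514, 0.000000), k4 = (0.313399, 0.000000); V <- V + (h/6)(k1 + 2k2 + 2k3 + k4): V^s = -0.7887, V^t = -2.0000

Answer: V^s = -0.7887, V^t = -2.0000


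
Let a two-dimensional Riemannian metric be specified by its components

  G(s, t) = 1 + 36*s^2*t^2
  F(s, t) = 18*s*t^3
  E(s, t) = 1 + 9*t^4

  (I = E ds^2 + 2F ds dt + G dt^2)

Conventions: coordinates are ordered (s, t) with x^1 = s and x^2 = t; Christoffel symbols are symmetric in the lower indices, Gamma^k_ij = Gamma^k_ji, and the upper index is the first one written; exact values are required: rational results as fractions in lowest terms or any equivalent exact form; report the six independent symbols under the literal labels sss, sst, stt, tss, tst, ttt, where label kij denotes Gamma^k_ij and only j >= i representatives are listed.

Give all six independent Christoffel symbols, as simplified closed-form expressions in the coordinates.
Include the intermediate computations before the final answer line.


E = 1 + 9*t^4; F = 18*s*t^3; G = 1 + 36*s^2*t^2
Gamma^k_ij = (1/2) g^{kl} (d_i g_jl + d_j g_il - d_l g_ij), with g^inv = (1/(EG-F^2)) [[G, -F], [-F, E]]
first partials: E_s = 0, E_t = 36*t^3, F_s = 18*t^3, F_t = 54*s*t^2, G_s = 72*s*t^2, G_t = 72*s^2*t
D = EG - F^2 = 1 + 9*t^4 + 36*s^2*t^2
expanded: Gamma^s_ss = (G E_s - 2F F_s + F E_t)/(2D), Gamma^s_st = (G E_t - F G_s)/(2D), Gamma^s_tt = (2G F_t - G G_s - F G_t)/(2D), Gamma^t_ss = (2E F_s - E E_t - F E_s)/(2D), Gamma^t_st = (E G_s - F E_t)/(2D), Gamma^t_tt = (E G_t - 2F F_t + F G_s)/(2D); substitute and cancel common factors

Answer: Gamma_sss = 0, Gamma_sst = 18*t^3/(36*s^2*t^2 + 9*t^4 + 1), Gamma_stt = 18*s*t^2/(36*s^2*t^2 + 9*t^4 + 1), Gamma_tss = 0, Gamma_tst = 36*s*t^2/(36*s^2*t^2 + 9*t^4 + 1), Gamma_ttt = 36*s^2*t/(36*s^2*t^2 + 9*t^4 + 1)


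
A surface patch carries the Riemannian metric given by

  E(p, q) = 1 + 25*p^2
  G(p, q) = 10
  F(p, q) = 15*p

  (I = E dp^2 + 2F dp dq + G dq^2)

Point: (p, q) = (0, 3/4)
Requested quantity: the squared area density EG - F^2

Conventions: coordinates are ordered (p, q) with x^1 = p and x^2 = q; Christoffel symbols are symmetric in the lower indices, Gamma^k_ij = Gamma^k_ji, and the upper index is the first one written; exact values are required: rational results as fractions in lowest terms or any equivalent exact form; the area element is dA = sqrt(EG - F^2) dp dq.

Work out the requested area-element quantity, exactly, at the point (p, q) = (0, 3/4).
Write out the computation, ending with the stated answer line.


E = 1, F = 0, G = 10; EG - F^2 = 10

Answer: EG - F^2 = 10


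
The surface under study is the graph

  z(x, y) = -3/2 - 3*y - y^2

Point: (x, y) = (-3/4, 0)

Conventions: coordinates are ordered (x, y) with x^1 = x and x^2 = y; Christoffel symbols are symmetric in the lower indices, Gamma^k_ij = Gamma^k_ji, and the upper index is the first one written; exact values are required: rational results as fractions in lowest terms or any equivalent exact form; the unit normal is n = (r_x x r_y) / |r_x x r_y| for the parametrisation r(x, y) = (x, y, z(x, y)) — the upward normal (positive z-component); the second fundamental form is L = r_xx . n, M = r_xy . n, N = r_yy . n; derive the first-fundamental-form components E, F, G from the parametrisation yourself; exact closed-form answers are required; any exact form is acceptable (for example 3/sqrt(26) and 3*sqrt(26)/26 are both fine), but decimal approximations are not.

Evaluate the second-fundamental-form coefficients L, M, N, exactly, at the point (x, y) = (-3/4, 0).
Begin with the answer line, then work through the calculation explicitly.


Answer: L = 0, M = 0, N = -sqrt(10)/5

z_x = 0, z_y = -3, z_xx = 0, z_xy = 0, z_yy = -2
E = 1, F = 0, G = 10; answer radicand W^2 = 10
unnormalised second-form numerators: l = 0, m = 0, n = -2; L = l/sqrt(10), and similarly M = m/sqrt(W^2), N = n/sqrt(W^2)


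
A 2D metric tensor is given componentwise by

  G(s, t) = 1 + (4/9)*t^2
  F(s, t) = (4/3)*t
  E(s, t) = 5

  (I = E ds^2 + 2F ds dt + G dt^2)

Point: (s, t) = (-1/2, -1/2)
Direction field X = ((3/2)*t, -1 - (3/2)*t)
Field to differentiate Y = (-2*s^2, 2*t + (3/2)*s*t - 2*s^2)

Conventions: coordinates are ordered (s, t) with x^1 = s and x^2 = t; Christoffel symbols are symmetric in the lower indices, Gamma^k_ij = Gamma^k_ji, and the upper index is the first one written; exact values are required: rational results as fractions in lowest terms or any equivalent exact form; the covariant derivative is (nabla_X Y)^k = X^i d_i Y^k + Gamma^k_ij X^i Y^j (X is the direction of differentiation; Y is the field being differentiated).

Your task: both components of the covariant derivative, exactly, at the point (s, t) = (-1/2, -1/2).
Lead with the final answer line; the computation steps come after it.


Answer: (nabla_X Y)^s = -525/368, (nabla_X Y)^t = -929/736

E = 5, F = -2/3, G = 10/9 at the point
E_s = 0, E_t = 0, F_s = 0, F_t = 4/3, G_s = 0, G_t = -4/9
EG - F^2 = 46/9;  g^inv = (9/46) * [[10/9, 2/3], [2/3, 5]]
first-kind symbols [ij,l] = (1/2)(d_i g_jl + d_j g_il - d_l g_ij): [ss,s] = E_s/2 = 0, [ss,t] = F_s - E_t/2 = 0, [st,s] = E_t/2 = 0, [st,t] = G_s/2 = 0, [tt,s] = F_t - G_s/2 = 4/3, [tt,t] = G_t/2 = -2/9
Gamma^s_ij = (G*[ij,s] - F*[ij,t])/(EG - F^2), Gamma^t_ij = (E*[ij,t] - F*[ij,s])/(EG - F^2)
Gamma_sss = 0, Gamma_sst = 0, Gamma_stt = 6/23, Gamma_tss = 0, Gamma_tst = 0, Gamma_ttt = -1/23
X = (-3/4, -1/4), Y = (-1/2, -9/8) at the point


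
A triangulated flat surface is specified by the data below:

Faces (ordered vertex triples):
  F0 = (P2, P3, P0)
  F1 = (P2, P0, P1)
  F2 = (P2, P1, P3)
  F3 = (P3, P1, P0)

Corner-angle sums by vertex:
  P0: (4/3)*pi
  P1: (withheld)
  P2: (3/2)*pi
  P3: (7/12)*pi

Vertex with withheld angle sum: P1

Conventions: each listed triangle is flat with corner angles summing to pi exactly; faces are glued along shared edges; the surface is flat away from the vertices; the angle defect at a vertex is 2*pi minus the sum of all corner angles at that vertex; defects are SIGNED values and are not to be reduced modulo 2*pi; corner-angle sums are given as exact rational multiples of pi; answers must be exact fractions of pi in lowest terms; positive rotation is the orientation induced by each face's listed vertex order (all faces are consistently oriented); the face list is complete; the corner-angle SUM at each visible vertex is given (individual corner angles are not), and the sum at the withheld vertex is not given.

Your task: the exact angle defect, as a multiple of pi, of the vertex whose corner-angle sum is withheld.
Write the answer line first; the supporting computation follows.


Answer: defect(P1) = (17/12)*pi

V = 4, E = 6, F = 4; chi = V - E + F = 2
Gauss-Bonnet: total defect = 2*pi*chi = 4*pi; visible defects sum to (31/12)*pi


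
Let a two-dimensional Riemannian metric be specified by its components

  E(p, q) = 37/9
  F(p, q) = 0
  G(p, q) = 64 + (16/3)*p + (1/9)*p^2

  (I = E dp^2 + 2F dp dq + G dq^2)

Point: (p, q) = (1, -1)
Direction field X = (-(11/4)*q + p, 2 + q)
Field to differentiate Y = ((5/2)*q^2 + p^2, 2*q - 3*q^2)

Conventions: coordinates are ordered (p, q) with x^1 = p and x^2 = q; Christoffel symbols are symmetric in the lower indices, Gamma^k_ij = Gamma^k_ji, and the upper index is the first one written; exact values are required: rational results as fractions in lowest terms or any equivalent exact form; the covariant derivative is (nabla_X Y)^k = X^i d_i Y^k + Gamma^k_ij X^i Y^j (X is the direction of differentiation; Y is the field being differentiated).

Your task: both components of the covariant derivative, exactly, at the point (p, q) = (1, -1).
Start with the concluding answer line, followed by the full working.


Answer: (nabla_X Y)^p = 435/74, (nabla_X Y)^q = 739/100

E = 37/9, F = 0, G = 625/9 at the point
E_p = 0, E_q = 0, F_p = 0, F_q = 0, G_p = 50/9, G_q = 0
EG - F^2 = 23125/81;  g^inv = (81/23125) * [[625/9, 0], [0, 37/9]]
first-kind symbols [ij,l] = (1/2)(d_i g_jl + d_j g_il - d_l g_ij): [pp,p] = E_p/2 = 0, [pp,q] = F_p - E_q/2 = 0, [pq,p] = E_q/2 = 0, [pq,q] = G_p/2 = 25/9, [qq,p] = F_q - G_p/2 = -25/9, [qq,q] = G_q/2 = 0
Gamma^p_ij = (G*[ij,p] - F*[ij,q])/(EG - F^2), Gamma^q_ij = (E*[ij,q] - F*[ij,p])/(EG - F^2)
Gamma_ppp = 0, Gamma_ppq = 0, Gamma_pqq = -25/37, Gamma_qpp = 0, Gamma_qpq = 1/25, Gamma_qqq = 0
X = (15/4, 1), Y = (7/2, -5) at the point


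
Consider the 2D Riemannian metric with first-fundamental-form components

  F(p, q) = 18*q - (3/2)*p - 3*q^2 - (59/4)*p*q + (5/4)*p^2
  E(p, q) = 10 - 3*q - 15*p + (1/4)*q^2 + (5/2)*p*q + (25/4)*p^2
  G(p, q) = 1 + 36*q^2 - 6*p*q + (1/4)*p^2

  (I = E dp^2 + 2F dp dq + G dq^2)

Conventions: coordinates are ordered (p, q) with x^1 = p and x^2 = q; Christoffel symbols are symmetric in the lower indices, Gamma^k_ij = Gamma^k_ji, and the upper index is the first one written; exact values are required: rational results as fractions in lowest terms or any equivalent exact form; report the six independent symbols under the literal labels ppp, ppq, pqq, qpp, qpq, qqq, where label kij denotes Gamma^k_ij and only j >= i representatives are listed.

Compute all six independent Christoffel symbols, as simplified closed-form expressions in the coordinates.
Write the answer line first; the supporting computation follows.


Answer: Gamma_ppp = (25*p + 5*q - 30)/(26*p^2 - 14*p*q - 60*p + 145*q^2 - 12*q + 40), Gamma_ppq = (5*p + q - 6)/(26*p^2 - 14*p*q - 60*p + 145*q^2 - 12*q + 40), Gamma_pqq = (-60*p - 12*q + 72)/(26*p^2 - 14*p*q - 60*p + 145*q^2 - 12*q + 40), Gamma_qpp = (5*p - 60*q)/(26*p^2 - 14*p*q - 60*p + 145*q^2 - 12*q + 40), Gamma_qpq = (p - 12*q)/(26*p^2 - 14*p*q - 60*p + 145*q^2 - 12*q + 40), Gamma_qqq = (-12*p + 144*q)/(26*p^2 - 14*p*q - 60*p + 145*q^2 - 12*q + 40)

E = 10 - 3*q - 15*p + (1/4)*q^2 + (5/2)*p*q + (25/4)*p^2; F = 18*q - (3/2)*p - 3*q^2 - (59/4)*p*q + (5/4)*p^2; G = 1 + 36*q^2 - 6*p*q + (1/4)*p^2
Gamma^k_ij = (1/2) g^{kl} (d_i g_jl + d_j g_il - d_l g_ij), with g^inv = (1/(EG-F^2)) [[G, -F], [-F, E]]
first partials: E_p = -15 + (5/2)*q + (25/2)*p, E_q = -3 + (1/2)*q + (5/2)*p, F_p = -3/2 - (59/4)*q + (5/2)*p, F_q = 18 - 6*q - (59/4)*p, G_p = -6*q + (1/2)*p, G_q = 72*q - 6*p
D = EG - F^2 = 10 - 3*q - 15*p + (145/4)*q^2 - (7/2)*p*q + (13/2)*p^2
expanded: Gamma^p_pp = (G E_p - 2F F_p + F E_q)/(2D), Gamma^p_pq = (G E_q - F G_p)/(2D), Gamma^p_qq = (2G F_q - G G_p - F G_q)/(2D), Gamma^q_pp = (2E F_p - E E_q - F E_p)/(2D), Gamma^q_pq = (E G_p - F E_q)/(2D), Gamma^q_qq = (E G_q - 2F F_q + F G_p)/(2D); substitute and cancel common factors


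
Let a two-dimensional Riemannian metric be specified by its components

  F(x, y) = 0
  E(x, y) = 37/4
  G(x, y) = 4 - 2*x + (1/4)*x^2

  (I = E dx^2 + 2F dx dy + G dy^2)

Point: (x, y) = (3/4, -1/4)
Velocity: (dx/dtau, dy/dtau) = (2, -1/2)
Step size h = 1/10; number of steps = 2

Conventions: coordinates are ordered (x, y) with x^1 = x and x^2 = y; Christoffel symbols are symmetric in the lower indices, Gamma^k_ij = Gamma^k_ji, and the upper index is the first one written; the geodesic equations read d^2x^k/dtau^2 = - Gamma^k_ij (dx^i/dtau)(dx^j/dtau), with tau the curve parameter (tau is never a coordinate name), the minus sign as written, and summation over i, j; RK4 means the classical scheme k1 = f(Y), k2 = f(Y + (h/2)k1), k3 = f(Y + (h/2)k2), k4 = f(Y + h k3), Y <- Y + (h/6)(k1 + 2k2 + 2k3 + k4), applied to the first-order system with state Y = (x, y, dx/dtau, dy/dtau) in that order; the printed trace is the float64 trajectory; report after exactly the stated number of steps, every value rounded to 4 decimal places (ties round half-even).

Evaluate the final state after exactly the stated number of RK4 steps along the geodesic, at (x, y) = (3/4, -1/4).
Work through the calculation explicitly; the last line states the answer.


f(Y) = (dx/dtau, dy/dtau, -Gamma^x_ij Y'^i Y'^j, -Gamma^y_ij Y'^i Y'^j) with the Gammas evaluated at the stage position; h = 0.100000; intermediate values shown to 6 dp
step 0: x = 0.7500, y = -0.2500, dx/dtau = 2.0000, dy/dtau = -0.5000
step 1:
  k1: at (x, y) = (0.750000, -0.250000), (dx/dtau, dy/dtau) = (2.000000, -0.500000); Gamma_xxx = 0.000000, Gamma_xxy = 0.000000, Gamma_xyy = 0.087838, Gamma_yxx = 0.000000, Gamma_yxy = -0.307692, Gamma_yyy = 0.000000; k1 = (2.000000, -0.500000, -0.021959, -0.615385)
  k2: at (x, y) = (0.850000, -0.275000), (dx/dtau, dy/dtau) = (1.998902, -0.530769); Gamma_xxx = 0.000000, Gamma_xxy = 0.000000, Gamma_xyy = 0.085135, Gamma_yxx = 0.000000, Gamma_yxy = -0.317460, Gamma_yyy = 0.000000; k2 = (1.998902, -0.530769, -0.023984, -0.673623)
  k3: at (x, y) = (0.849945, -0.276538), (dx/dtau, dy/dtau) = (1.998801, -0.533681); Gamma_xxx = 0.000000, Gamma_xxy = 0.000000, Gamma_xyy = 0.085137, Gamma_yxx = 0.000000, Gamma_yxy = -0.317455, Gamma_yyy = 0.000000; k3 = (1.998801, -0.533681, -0.024248, -0.677272)
  k4: at (x, y) = (0.949880, -0.303368), (dx/dtau, dy/dtau) = (1.997575, -0.567727); Gamma_xxx = 0.000000, Gamma_xxy = 0.000000, Gamma_xyy = 0.082436, Gamma_yxx = 0.000000, Gamma_yxy = -0.327856, Gamma_yyy = 0.000000; k4 = (1.997575, -0.567727, -0.026570, -0.743628)
  Y <- Y + (h/6)(k1 + 2k2 + 2k3 + k4): x = 0.9499, y = -0.3033, dx/dtau = 1.9976, dy/dtau = -0.5677
step 2:
  k1: at (x, y) = (0.949883, -0.303277), (dx/dtau, dy/dtau) = (1.997583, -0.567680); Gamma_xxx = 0.000000, Gamma_xxy = 0.000000, Gamma_xyy = 0.082436, Gamma_yxx = 0.000000, Gamma_yxy = -0.327856, Gamma_yyy = 0.000000; k1 = (1.997583, -0.567680, -0.026566, -0.743570)
  k2: at (x, y) = (1.049762, -0.331661), (dx/dtau, dy/dtau) = (1.996255, -0.604859); Gamma_xxx = 0.000000, Gamma_xxy = 0.000000, Gamma_xyy = 0.079736, Gamma_yxx = 0.000000, Gamma_yxy = -0.338956, Gamma_yyy = 0.000000; k2 = (1.996255, -0.604859, -0.029172, -0.818546)
  k3: at (x, y) = (1.049696, -0.333520), (dx/dtau, dy/dtau) = (1.996125, -0.608607); Gamma_xxx = 0.000000, Gamma_xxy = 0.000000, Gamma_xyy = 0.079738, Gamma_yxx = 0.000000, Gamma_yxy = -0.338948, Gamma_yyy = 0.000000; k3 = (1.996125, -0.608607, -0.029535, -0.823546)
  k4: at (x, y) = (1.149495, -0.364138), (dx/dtau, dy/dtau) = (1.994630, -0.650035); Gamma_xxx = 0.000000, Gamma_xxy = 0.000000, Gamma_xyy = 0.077041, Gamma_yxx = 0.000000, Gamma_yxy = -0.350815, Gamma_yyy = 0.000000; k4 = (1.994630, -0.650035, -0.032553, -0.909719)
  Y <- Y + (h/6)(k1 + 2k2 + 2k3 + k4): x = 1.1495, y = -0.3640, dx/dtau = 1.9946, dy/dtau = -0.6500

Answer: x = 1.1495, y = -0.3640, dx/dtau = 1.9946, dy/dtau = -0.6500


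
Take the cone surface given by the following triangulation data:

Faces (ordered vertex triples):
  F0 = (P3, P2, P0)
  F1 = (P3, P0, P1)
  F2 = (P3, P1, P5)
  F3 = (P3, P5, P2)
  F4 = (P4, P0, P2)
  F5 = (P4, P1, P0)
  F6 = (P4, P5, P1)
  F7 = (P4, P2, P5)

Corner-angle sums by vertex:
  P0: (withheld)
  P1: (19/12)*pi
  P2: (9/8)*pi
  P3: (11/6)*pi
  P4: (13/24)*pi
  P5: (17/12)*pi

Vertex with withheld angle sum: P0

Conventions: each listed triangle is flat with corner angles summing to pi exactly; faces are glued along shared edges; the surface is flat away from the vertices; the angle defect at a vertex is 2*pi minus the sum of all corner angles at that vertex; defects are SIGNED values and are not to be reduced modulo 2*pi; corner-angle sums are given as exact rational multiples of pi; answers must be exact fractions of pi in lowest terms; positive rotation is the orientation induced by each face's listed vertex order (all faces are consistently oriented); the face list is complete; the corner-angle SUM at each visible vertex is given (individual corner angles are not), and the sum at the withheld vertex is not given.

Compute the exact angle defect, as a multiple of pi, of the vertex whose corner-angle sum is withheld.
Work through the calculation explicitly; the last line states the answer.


V = 6, E = 12, F = 8; chi = V - E + F = 2
Gauss-Bonnet: total defect = 2*pi*chi = 4*pi; visible defects sum to (7/2)*pi

Answer: defect(P0) = pi/2


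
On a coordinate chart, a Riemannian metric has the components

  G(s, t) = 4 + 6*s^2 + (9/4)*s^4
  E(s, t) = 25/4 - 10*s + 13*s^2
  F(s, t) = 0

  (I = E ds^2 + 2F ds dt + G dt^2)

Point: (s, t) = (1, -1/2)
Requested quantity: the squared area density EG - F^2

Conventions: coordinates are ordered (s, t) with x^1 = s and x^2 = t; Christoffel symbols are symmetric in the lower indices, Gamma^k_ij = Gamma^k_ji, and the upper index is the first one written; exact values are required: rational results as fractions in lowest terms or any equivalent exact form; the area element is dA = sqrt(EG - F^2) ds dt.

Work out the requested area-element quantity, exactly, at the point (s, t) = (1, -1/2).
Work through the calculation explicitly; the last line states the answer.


E = 37/4, F = 0, G = 49/4; EG - F^2 = 1813/16

Answer: EG - F^2 = 1813/16


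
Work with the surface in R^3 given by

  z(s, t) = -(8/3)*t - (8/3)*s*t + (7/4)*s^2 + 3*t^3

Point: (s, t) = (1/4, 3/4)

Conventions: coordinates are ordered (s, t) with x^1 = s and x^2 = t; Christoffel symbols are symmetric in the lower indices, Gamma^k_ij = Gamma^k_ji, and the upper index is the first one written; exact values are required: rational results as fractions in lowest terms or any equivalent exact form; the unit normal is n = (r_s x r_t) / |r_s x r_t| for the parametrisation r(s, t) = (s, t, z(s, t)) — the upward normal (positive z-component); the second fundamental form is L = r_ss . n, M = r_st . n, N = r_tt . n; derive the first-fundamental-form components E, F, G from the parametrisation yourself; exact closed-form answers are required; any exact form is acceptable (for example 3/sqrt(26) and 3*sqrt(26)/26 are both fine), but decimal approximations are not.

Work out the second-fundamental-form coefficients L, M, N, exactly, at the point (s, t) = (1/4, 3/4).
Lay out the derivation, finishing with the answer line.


z_s = -9/8, z_t = 83/48, z_ss = 7/2, z_st = -8/3, z_tt = 27/2
E = 145/64, F = -249/128, G = 9193/2304; answer radicand W^2 = 12109/2304
unnormalised second-form numerators: l = 7/2, m = -8/3, n = 27/2; L = l/sqrt(12109/2304), and similarly M = m/sqrt(W^2), N = n/sqrt(W^2)

Answer: L = 168*sqrt(12109)/12109, M = -128*sqrt(12109)/12109, N = 648*sqrt(12109)/12109


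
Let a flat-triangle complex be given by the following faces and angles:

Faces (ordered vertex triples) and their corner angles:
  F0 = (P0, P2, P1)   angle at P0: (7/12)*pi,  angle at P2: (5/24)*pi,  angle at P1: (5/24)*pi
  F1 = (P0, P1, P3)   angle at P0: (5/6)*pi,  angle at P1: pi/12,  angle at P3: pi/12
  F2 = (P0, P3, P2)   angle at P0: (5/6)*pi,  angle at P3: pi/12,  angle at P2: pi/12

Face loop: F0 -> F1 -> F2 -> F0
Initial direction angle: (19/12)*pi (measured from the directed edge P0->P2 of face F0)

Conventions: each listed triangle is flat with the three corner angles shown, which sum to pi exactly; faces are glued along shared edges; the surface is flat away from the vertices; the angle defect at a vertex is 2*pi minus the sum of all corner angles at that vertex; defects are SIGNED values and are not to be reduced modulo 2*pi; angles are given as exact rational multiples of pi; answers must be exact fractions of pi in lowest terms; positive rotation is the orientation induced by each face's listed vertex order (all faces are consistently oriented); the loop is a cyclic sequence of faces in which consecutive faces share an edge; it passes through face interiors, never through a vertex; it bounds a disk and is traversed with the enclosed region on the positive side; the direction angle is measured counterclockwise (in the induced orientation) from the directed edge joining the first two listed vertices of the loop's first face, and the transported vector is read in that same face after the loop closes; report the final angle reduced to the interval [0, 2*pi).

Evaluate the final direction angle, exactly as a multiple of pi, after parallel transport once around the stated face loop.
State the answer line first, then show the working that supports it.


Answer: final direction angle = (4/3)*pi

enclosed vertex P0: corner angles sum to (9/4)*pi, defect = 2*pi - (9/4)*pi = -pi/4
transport around the loop rotates by the sum of enclosed defects; add to the initial angle mod 2*pi
final angle = (19/12)*pi - pi/4 = (4/3)*pi (mod 2*pi)


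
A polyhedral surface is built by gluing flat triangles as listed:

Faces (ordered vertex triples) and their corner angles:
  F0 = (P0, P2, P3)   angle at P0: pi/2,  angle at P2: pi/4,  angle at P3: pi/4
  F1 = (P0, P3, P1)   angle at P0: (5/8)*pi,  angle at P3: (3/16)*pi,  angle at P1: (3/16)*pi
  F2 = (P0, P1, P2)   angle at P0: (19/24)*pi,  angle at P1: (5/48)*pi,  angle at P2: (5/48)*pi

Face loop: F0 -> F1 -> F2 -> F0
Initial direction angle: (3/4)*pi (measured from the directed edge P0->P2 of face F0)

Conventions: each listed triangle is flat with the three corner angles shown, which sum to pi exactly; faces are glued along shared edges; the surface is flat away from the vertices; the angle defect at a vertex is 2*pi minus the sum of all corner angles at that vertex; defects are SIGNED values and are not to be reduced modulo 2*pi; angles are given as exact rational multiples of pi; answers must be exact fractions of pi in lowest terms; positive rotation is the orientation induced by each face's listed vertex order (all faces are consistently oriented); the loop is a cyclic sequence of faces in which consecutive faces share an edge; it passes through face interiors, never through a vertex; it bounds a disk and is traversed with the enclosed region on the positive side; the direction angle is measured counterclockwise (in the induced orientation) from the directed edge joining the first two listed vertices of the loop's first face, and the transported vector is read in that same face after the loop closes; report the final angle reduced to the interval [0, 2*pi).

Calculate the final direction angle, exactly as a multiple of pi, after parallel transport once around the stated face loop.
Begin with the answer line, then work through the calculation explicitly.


Answer: final direction angle = (5/6)*pi

enclosed vertex P0: corner angles sum to (23/12)*pi, defect = 2*pi - (23/12)*pi = pi/12
by Gauss-Bonnet the loop rotates the vector by the enclosed defect sum (positive orientation, mod 2*pi)
final angle = (3/4)*pi + pi/12 = (5/6)*pi (mod 2*pi)


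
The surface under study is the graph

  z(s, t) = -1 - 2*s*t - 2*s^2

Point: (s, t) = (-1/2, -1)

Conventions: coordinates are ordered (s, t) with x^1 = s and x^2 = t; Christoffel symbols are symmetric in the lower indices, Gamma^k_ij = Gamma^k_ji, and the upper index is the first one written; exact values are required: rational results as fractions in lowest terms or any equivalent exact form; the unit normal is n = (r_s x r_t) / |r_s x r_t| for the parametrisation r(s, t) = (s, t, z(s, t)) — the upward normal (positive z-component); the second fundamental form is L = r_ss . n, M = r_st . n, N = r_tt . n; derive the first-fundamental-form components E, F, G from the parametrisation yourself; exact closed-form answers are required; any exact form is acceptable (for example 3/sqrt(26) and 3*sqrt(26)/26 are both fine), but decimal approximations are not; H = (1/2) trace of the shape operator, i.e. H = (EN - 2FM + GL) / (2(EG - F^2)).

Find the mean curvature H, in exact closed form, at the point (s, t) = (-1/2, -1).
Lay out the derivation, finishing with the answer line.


z_s = 4, z_t = 1, z_ss = -4, z_st = -2, z_tt = 0
E = 17, F = 4, G = 2; answer radicand W^2 = 18
unnormalised second-form numerators: l = -4, m = -2, n = 0; L = l/sqrt(18), and similarly M = m/sqrt(W^2), N = n/sqrt(W^2)
H = (E*n - 2*F*m + G*l) / (2*(EG - F^2)*sqrt(W^2)); E*n - 2*F*m + G*l = 8, EG - F^2 = 18, so H = (2/9)/sqrt(18)

Answer: H = sqrt(2)/27


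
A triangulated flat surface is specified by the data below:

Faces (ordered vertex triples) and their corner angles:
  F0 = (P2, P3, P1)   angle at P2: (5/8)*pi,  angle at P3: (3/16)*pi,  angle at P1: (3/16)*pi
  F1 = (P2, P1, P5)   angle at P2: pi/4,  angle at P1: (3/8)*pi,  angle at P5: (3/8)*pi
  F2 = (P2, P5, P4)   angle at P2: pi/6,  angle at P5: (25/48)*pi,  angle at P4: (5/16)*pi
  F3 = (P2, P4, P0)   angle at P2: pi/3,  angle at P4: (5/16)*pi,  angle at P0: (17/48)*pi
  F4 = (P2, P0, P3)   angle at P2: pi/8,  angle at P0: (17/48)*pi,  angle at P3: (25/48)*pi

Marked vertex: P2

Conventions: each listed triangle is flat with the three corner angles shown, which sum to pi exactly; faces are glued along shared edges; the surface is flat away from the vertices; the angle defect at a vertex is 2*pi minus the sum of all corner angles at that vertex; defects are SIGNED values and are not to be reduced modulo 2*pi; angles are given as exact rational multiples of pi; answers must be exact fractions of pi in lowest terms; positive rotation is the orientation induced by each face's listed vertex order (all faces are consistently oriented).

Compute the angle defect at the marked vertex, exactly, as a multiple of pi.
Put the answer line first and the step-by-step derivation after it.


Answer: defect(P2) = pi/2

Sum of corner angles at P2: (3/2)*pi
defect = 2*pi - (3/2)*pi


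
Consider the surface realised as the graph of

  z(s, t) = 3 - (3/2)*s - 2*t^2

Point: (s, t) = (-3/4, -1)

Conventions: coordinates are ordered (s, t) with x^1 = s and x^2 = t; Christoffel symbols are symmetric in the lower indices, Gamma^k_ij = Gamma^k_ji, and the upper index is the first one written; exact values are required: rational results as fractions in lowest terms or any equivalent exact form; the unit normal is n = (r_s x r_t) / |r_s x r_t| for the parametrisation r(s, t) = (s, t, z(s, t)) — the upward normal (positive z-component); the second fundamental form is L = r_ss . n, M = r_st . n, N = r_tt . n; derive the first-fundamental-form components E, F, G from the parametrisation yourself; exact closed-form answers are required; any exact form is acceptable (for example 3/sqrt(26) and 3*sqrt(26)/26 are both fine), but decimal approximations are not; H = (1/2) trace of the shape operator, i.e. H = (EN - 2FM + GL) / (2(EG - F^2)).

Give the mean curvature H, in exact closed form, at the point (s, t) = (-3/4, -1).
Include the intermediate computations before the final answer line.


z_s = -3/2, z_t = 4, z_ss = 0, z_st = 0, z_tt = -4
E = 13/4, F = -6, G = 17; answer radicand W^2 = 77/4
unnormalised second-form numerators: l = 0, m = 0, n = -4; L = l/sqrt(77/4), and similarly M = m/sqrt(W^2), N = n/sqrt(W^2)
H = (E*n - 2*F*m + G*l) / (2*(EG - F^2)*sqrt(W^2)); E*n - 2*F*m + G*l = -13, EG - F^2 = 77/4, so H = (-26/77)/sqrt(77/4)

Answer: H = -52*sqrt(77)/5929


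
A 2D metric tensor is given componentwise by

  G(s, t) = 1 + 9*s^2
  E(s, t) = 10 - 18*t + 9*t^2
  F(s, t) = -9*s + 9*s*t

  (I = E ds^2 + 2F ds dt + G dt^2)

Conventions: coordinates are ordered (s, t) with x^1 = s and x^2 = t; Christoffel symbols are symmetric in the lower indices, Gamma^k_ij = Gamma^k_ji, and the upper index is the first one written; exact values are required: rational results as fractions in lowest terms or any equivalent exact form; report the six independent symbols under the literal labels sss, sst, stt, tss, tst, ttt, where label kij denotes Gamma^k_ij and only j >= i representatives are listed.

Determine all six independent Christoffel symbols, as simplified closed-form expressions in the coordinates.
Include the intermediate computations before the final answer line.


E = 10 - 18*t + 9*t^2; F = -9*s + 9*s*t; G = 1 + 9*s^2
Gamma^k_ij = (1/2) g^{kl} (d_i g_jl + d_j g_il - d_l g_ij), with g^inv = (1/(EG-F^2)) [[G, -F], [-F, E]]
first partials: E_s = 0, E_t = -18 + 18*t, F_s = -9 + 9*t, F_t = 9*s, G_s = 18*s, G_t = 0
D = EG - F^2 = 10 - 18*t + 9*t^2 + 9*s^2
expanded: Gamma^s_ss = (G E_s - 2F F_s + F E_t)/(2D), Gamma^s_st = (G E_t - F G_s)/(2D), Gamma^s_tt = (2G F_t - G G_s - F G_t)/(2D), Gamma^t_ss = (2E F_s - E E_t - F E_s)/(2D), Gamma^t_st = (E G_s - F E_t)/(2D), Gamma^t_tt = (E G_t - 2F F_t + F G_s)/(2D); substitute and cancel common factors

Answer: Gamma_sss = 0, Gamma_sst = (9*t - 9)/(9*s^2 + 9*t^2 - 18*t + 10), Gamma_stt = 0, Gamma_tss = 0, Gamma_tst = 9*s/(9*s^2 + 9*t^2 - 18*t + 10), Gamma_ttt = 0


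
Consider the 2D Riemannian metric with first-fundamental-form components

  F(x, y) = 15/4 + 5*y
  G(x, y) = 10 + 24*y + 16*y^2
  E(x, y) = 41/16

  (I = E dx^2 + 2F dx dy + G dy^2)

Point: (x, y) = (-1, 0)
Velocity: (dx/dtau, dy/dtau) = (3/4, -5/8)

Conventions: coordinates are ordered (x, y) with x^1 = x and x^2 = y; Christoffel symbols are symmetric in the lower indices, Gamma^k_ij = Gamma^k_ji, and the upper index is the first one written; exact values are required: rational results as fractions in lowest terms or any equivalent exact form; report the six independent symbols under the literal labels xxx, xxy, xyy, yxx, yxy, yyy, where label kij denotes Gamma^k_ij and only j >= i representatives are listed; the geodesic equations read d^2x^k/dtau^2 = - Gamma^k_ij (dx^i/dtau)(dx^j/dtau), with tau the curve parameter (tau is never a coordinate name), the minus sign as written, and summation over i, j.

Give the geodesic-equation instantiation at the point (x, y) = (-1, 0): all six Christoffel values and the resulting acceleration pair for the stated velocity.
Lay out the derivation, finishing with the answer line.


E = 41/16, F = 15/4, G = 10 at the point
E_x = 0, E_y = 0, F_x = 0, F_y = 5, G_x = 0, G_y = 24
EG - F^2 = 185/16;  g^inv = (16/185) * [[10, -15/4], [-15/4, 41/16]]
first-kind symbols [ij,l] = (1/2)(d_i g_jl + d_j g_il - d_l g_ij): [xx,x] = E_x/2 = 0, [xx,y] = F_x - E_y/2 = 0, [xy,x] = E_y/2 = 0, [xy,y] = G_x/2 = 0, [yy,x] = F_y - G_x/2 = 5, [yy,y] = G_y/2 = 12
Gamma^x_ij = (G*[ij,x] - F*[ij,y])/(EG - F^2), Gamma^y_ij = (E*[ij,y] - F*[ij,x])/(EG - F^2)
Gamma_xxx = 0, Gamma_xxy = 0, Gamma_xyy = 16/37, Gamma_yxx = 0, Gamma_yxy = 0, Gamma_yyy = 192/185
d^2x/dtau^2 = -(Gamma_xxx*(3/4)^2 + 2*Gamma_xxy*(3/4)*(-5/8) + Gamma_xyy*(-5/8)^2) = -25/148
d^2y/dtau^2 = -(Gamma_yxx*(3/4)^2 + 2*Gamma_yxy*(3/4)*(-5/8) + Gamma_yyy*(-5/8)^2) = -15/37

Answer: Gamma_xxx = 0, Gamma_xxy = 0, Gamma_xyy = 16/37, Gamma_yxx = 0, Gamma_yxy = 0, Gamma_yyy = 192/185; accelerations (d^2x/dtau^2, d^2y/dtau^2) = (-25/148, -15/37)
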